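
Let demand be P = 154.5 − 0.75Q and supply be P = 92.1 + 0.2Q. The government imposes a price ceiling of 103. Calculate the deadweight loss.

59.42

Competitive equilibrium: 154.5 − 0.75Q = 92.1 + 0.2Q → Q* = 65.6842, P* = 105.2368.
At the ceiling P = 103, quantity supplied = (103 − 92.1)/0.2 = 54.5.
Willingness to pay at Q' = 54.5: 154.5 − 0.75·54.5 = 113.625.
ΔQ = 65.6842 − 54.5 = 11.1842; wedge = 113.625 − 103 = 10.625.
The triangle = ½ × 11.1842 × 10.625 = 59.42.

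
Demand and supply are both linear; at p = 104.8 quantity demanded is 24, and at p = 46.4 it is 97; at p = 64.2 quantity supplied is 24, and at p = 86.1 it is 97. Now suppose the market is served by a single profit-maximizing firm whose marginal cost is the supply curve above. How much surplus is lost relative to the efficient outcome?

Demand slope = (46.4 − 104.8)/(97 − 24) = −0.8, so p = 124 − 0.8q.
Supply slope = (86.1 − 64.2)/(97 − 24) = 0.3, so p = 57 + 0.3q.
Competitive equilibrium: 124 − 0.8q = 57 + 0.3q → q* = 60.9091, p* = 75.2727.
Marginal revenue: MR = 124 − 1.6q. Set MR = MC: 124 − 1.6q = 57 + 0.3q → q_m = 35.2632.
Price p_m = 124 − 0.8·35.2632 = 95.7894; MC(q_m) = 57 + 0.3·35.2632 = 67.579.
Competitive q* = 60.9091, so Δq = 25.6459; wedge = 95.7894 − 67.579 = 28.2104.
Welfare loss = ½ × 25.6459 × 28.2104 = 361.74.

361.74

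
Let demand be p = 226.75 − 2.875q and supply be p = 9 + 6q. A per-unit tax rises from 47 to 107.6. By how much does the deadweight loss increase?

527.82

Competitive equilibrium: 226.75 − 2.875q = 9 + 6q → q* = 24.5352, p* = 156.2113.
For a per-unit tax t: Δq = t/8.875, so DWL = ½·t·(t/8.875) = t²/17.75.
At t = 47: DWL = 124.451. At t = 107.6: DWL = 652.268.
Increase = 652.268 − 124.451 = 527.82.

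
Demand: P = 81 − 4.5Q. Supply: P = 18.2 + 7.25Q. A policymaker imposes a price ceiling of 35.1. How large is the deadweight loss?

53.36

Competitive equilibrium: 81 − 4.5Q = 18.2 + 7.25Q → Q* = 5.3447, P* = 56.9489.
At the ceiling P = 35.1, quantity supplied = (35.1 − 18.2)/7.25 = 2.331.
Willingness to pay at Q' = 2.331: 81 − 4.5·2.331 = 70.5105.
ΔQ = 5.3447 − 2.331 = 3.0137; wedge = 70.5105 − 35.1 = 35.4105.
The triangle = ½ × 3.0137 × 35.4105 = 53.36.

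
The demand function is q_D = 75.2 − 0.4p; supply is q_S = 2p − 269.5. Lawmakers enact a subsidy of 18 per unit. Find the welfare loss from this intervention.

54

In inverse form: demand p = 188 − 2.5q, supply p = 134.75 + 0.5q.
Competitive equilibrium: 188 − 2.5q = 134.75 + 0.5q → q* = 17.75, p* = 143.625.
The subsidy lowers effective supply by 18: p = 116.75 + 0.5q.
New quantity: 188 − 2.5q = 116.75 + 0.5q → q' = 23.75.
Overproduction Δq = 23.75 − 17.75 = 6; wedge = subsidy = 18.
Welfare loss = ½ × 6 × 18 = 54.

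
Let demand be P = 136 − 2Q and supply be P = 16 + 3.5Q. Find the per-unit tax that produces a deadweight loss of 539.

77

Competitive equilibrium: 136 − 2Q = 16 + 3.5Q → Q* = 21.8182, P* = 92.3636.
A tax t gives ΔQ = t/5.5 and wedge t, so DWL = t²/11.
t²/11 = 539 → t² = 5929 → t = 77.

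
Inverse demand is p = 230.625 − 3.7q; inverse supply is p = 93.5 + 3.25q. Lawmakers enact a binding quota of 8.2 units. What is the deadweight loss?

Competitive equilibrium: 230.625 − 3.7q = 93.5 + 3.25q → q* = 19.7302, p* = 157.6232.
At q = 8.2: demand price = 230.625 − 3.7·8.2 = 200.285; supply price = 93.5 + 3.25·8.2 = 120.15.
Δq = 19.7302 − 8.2 = 11.5302; wedge = 200.285 − 120.15 = 80.135.
Deadweight loss = ½ × 11.5302 × 80.135 = 461.99.

461.99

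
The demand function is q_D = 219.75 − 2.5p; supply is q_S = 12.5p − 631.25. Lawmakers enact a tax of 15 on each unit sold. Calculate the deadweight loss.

In inverse form: demand p = 87.9 − 0.4q, supply p = 50.5 + 0.08q.
Competitive equilibrium: 87.9 − 0.4q = 50.5 + 0.08q → q* = 77.9167, p* = 56.7333.
With the tax, the buyer price exceeds the seller price by 15: (87.9 − 0.4q) − (50.5 + 0.08q) = 15 → q' = 46.6667.
Δq = 77.9167 − 46.6667 = 31.25; the wedge equals the tax, 15.
DWL = ½ × 31.25 × 15 = 234.375.

234.375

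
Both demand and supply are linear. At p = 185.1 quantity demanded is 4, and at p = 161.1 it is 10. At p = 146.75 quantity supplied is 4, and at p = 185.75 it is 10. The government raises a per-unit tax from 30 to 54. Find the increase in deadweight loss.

Demand slope = (161.1 − 185.1)/(10 − 4) = −4, so p = 201.1 − 4q.
Supply slope = (185.75 − 146.75)/(10 − 4) = 6.5, so p = 120.75 + 6.5q.
Competitive equilibrium: 201.1 − 4q = 120.75 + 6.5q → q* = 7.6524, p* = 170.4905.
For a per-unit tax t: Δq = t/10.5, so DWL = ½·t·(t/10.5) = t²/21.
At t = 30: DWL = 42.857. At t = 54: DWL = 138.857.
Increase = 138.857 − 42.857 = 96.

96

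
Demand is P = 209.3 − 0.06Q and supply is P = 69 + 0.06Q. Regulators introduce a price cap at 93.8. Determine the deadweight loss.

Competitive equilibrium: 209.3 − 0.06Q = 69 + 0.06Q → Q* = 1169.1667, P* = 139.15.
At the ceiling P = 93.8, quantity supplied = (93.8 − 69)/0.06 = 413.3333.
Willingness to pay at Q' = 413.3333: 209.3 − 0.06·413.3333 = 184.5.
ΔQ = 1169.1667 − 413.3333 = 755.8334; wedge = 184.5 − 93.8 = 90.7.
DWL = ½ × 755.8334 × 90.7 = 34277.04.

34277.04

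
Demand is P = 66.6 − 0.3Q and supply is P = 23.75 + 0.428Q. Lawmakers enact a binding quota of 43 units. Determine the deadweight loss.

Competitive equilibrium: 66.6 − 0.3Q = 23.75 + 0.428Q → Q* = 58.8599, P* = 48.942.
At Q = 43: demand price = 66.6 − 0.3·43 = 53.7; supply price = 23.75 + 0.428·43 = 42.154.
ΔQ = 58.8599 − 43 = 15.8599; wedge = 53.7 − 42.154 = 11.546.
The triangle = ½ × 15.8599 × 11.546 = 91.56.

91.56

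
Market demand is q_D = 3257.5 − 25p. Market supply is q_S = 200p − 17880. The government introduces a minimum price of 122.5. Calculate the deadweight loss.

11466.84

In inverse form: demand p = 130.3 − 0.04q, supply p = 89.4 + 0.005q.
Competitive equilibrium: 130.3 − 0.04q = 89.4 + 0.005q → q* = 908.8889, p* = 93.9444.
At the floor p = 122.5, quantity demanded = (130.3 − 122.5)/0.04 = 195.
Sellers' marginal cost at q' = 195: 89.4 + 0.005·195 = 90.375.
Δq = 908.8889 − 195 = 713.8889; wedge = 122.5 − 90.375 = 32.125.
Deadweight loss = ½ × 713.8889 × 32.125 = 11466.84.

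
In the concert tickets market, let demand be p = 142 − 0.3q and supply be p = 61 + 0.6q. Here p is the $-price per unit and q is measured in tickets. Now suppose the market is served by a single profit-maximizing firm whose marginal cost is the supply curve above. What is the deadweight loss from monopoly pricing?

$227.81

Competitive equilibrium: 142 − 0.3q = 61 + 0.6q → q* = 90, p* = 115.
Marginal revenue: MR = 142 − 0.6q. Set MR = MC: 142 − 0.6q = 61 + 0.6q → q_m = 67.5.
Price p_m = 142 − 0.3·67.5 = 121.75; MC(q_m) = 61 + 0.6·67.5 = 101.5.
Competitive q* = 90, so Δq = 22.5; wedge = 121.75 − 101.5 = 20.25.
Deadweight loss = ½ × 22.5 × 20.25 = $227.81.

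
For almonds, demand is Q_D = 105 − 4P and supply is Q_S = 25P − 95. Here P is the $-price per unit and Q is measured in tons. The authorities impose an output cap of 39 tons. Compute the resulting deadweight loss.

In inverse form: demand P = 26.25 − 0.25Q, supply P = 3.8 + 0.04Q.
Competitive equilibrium: 26.25 − 0.25Q = 3.8 + 0.04Q → Q* = 77.4138, P* = 6.8966.
At Q = 39: demand price = 26.25 − 0.25·39 = 16.5; supply price = 3.8 + 0.04·39 = 5.36.
ΔQ = 77.4138 − 39 = 38.4138; wedge = 16.5 − 5.36 = 11.14.
The triangle = ½ × 38.4138 × 11.14 = $213.96.

$213.96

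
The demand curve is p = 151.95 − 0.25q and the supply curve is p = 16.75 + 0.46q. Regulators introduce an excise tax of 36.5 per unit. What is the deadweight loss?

Competitive equilibrium: 151.95 − 0.25q = 16.75 + 0.46q → q* = 190.4225, p* = 104.3444.
With the tax, the buyer price exceeds the seller price by 36.5: (151.95 − 0.25q) − (16.75 + 0.46q) = 36.5 → q' = 139.0141.
Δq = 190.4225 − 139.0141 = 51.4084; the wedge equals the tax, 36.5.
The triangle = ½ × 51.4084 × 36.5 = 938.20.

938.20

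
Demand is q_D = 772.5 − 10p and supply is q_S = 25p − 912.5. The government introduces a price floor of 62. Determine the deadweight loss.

1344.14

In inverse form: demand p = 77.25 − 0.1q, supply p = 36.5 + 0.04q.
Competitive equilibrium: 77.25 − 0.1q = 36.5 + 0.04q → q* = 291.0714, p* = 48.1429.
At the floor p = 62, quantity demanded = (77.25 − 62)/0.1 = 152.5.
Sellers' marginal cost at q' = 152.5: 36.5 + 0.04·152.5 = 42.6.
Δq = 291.0714 − 152.5 = 138.5714; wedge = 62 − 42.6 = 19.4.
The triangle = ½ × 138.5714 × 19.4 = 1344.14.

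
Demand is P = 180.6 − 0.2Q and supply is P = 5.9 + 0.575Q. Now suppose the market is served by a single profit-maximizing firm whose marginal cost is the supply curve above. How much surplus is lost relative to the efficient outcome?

828.52

Competitive equilibrium: 180.6 − 0.2Q = 5.9 + 0.575Q → Q* = 225.4194, P* = 135.5161.
Marginal revenue: MR = 180.6 − 0.4Q. Set MR = MC: 180.6 − 0.4Q = 5.9 + 0.575Q → Q_m = 179.1795.
Price P_m = 180.6 − 0.2·179.1795 = 144.7641; MC(Q_m) = 5.9 + 0.575·179.1795 = 108.9282.
Competitive Q* = 225.4194, so ΔQ = 46.2399; wedge = 144.7641 − 108.9282 = 35.8359.
Welfare loss = ½ × 46.2399 × 35.8359 = 828.52.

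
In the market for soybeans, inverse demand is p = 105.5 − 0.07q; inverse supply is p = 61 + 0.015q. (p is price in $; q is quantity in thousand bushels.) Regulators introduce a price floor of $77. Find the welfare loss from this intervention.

$575.70 thousand

Competitive equilibrium: 105.5 − 0.07q = 61 + 0.015q → q* = 523.5294, p* = 68.8529.
At the floor p = 77, quantity demanded = (105.5 − 77)/0.07 = 407.1429.
Sellers' marginal cost at q' = 407.1429: 61 + 0.015·407.1429 = 67.1071.
Δq = 523.5294 − 407.1429 = 116.3865; wedge = 77 − 67.1071 = 9.8929.
Deadweight loss = ½ × 116.3865 × 9.8929 = $575.70 thousand.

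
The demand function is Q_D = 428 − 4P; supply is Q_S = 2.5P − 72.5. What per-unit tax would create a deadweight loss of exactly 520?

26

In inverse form: demand P = 107 − 0.25Q, supply P = 29 + 0.4Q.
Competitive equilibrium: 107 − 0.25Q = 29 + 0.4Q → Q* = 120, P* = 77.
A tax t gives ΔQ = t/0.65 and wedge t, so DWL = t²/1.3.
t²/1.3 = 520 → t² = 676 → t = 26.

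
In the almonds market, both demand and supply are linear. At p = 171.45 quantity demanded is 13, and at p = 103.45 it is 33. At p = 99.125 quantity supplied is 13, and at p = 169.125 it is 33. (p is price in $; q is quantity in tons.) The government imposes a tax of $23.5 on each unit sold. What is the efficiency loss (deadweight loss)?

$40.02

Demand slope = (103.45 − 171.45)/(33 − 13) = −3.4, so p = 215.65 − 3.4q.
Supply slope = (169.125 − 99.125)/(33 − 13) = 3.5, so p = 53.625 + 3.5q.
Competitive equilibrium: 215.65 − 3.4q = 53.625 + 3.5q → q* = 23.4819, p* = 135.8116.
With the tax, the buyer price exceeds the seller price by 23.5: (215.65 − 3.4q) − (53.625 + 3.5q) = 23.5 → q' = 20.0761.
Δq = 23.4819 − 20.0761 = 3.4058; the wedge equals the tax, 23.5.
The triangle = ½ × 3.4058 × 23.5 = $40.02.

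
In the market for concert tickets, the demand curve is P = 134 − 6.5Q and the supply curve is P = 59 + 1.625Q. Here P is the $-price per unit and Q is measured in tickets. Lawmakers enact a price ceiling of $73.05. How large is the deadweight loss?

Competitive equilibrium: 134 − 6.5Q = 59 + 1.625Q → Q* = 9.2308, P* = 74.
At the ceiling P = 73.05, quantity supplied = (73.05 − 59)/1.625 = 8.6462.
Willingness to pay at Q' = 8.6462: 134 − 6.5·8.6462 = 77.7997.
ΔQ = 9.2308 − 8.6462 = 0.5846; wedge = 77.7997 − 73.05 = 4.7497.
Welfare loss = ½ × 0.5846 × 4.7497 = $1.39.

$1.39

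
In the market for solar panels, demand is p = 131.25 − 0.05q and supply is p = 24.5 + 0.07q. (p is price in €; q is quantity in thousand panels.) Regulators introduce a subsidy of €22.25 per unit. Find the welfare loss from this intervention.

€2062.76 thousand

Competitive equilibrium: 131.25 − 0.05q = 24.5 + 0.07q → q* = 889.5833, p* = 86.7708.
The subsidy lowers effective supply by 22.25: p = 2.25 + 0.07q.
New quantity: 131.25 − 0.05q = 2.25 + 0.07q → q' = 1075.
Overproduction Δq = 1075 − 889.5833 = 185.4167; wedge = subsidy = 22.25.
The triangle = ½ × 185.4167 × 22.25 = €2062.76 thousand.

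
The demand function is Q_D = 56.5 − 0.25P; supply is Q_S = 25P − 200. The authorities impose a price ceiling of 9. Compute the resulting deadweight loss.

In inverse form: demand P = 226 − 4Q, supply P = 8 + 0.04Q.
Competitive equilibrium: 226 − 4Q = 8 + 0.04Q → Q* = 53.9604, P* = 10.1584.
At the ceiling P = 9, quantity supplied = (9 − 8)/0.04 = 25.
Willingness to pay at Q' = 25: 226 − 4·25 = 126.
ΔQ = 53.9604 − 25 = 28.9604; wedge = 126 − 9 = 117.
DWL = ½ × 28.9604 × 117 = 1694.18.

1694.18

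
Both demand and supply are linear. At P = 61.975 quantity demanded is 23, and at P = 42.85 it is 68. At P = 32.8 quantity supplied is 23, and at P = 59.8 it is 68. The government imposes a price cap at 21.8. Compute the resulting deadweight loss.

Demand slope = (42.85 − 61.975)/(68 − 23) = −0.425, so P = 71.75 − 0.425Q.
Supply slope = (59.8 − 32.8)/(68 − 23) = 0.6, so P = 19 + 0.6Q.
Competitive equilibrium: 71.75 − 0.425Q = 19 + 0.6Q → Q* = 51.4634, P* = 49.878.
At the ceiling P = 21.8, quantity supplied = (21.8 − 19)/0.6 = 4.6667.
Willingness to pay at Q' = 4.6667: 71.75 − 0.425·4.6667 = 69.7667.
ΔQ = 51.4634 − 4.6667 = 46.7967; wedge = 69.7667 − 21.8 = 47.9667.
DWL = ½ × 46.7967 × 47.9667 = 1122.34.

1122.34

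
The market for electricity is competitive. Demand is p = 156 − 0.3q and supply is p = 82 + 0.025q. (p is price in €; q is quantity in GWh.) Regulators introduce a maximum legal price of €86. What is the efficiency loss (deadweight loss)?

€744.62

Competitive equilibrium: 156 − 0.3q = 82 + 0.025q → q* = 227.6923, p* = 87.6923.
At the ceiling p = 86, quantity supplied = (86 − 82)/0.025 = 160.
Willingness to pay at q' = 160: 156 − 0.3·160 = 108.
Δq = 227.6923 − 160 = 67.6923; wedge = 108 − 86 = 22.
Welfare loss = ½ × 67.6923 × 22 = €744.62.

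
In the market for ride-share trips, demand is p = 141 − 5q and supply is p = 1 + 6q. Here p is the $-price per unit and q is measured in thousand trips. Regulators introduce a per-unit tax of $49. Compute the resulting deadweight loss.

$109.14 thousand

Competitive equilibrium: 141 − 5q = 1 + 6q → q* = 12.7273, p* = 77.3636.
With the tax, the buyer price exceeds the seller price by 49: (141 − 5q) − (1 + 6q) = 49 → q' = 8.2727.
Δq = 12.7273 − 8.2727 = 4.4546; the wedge equals the tax, 49.
Welfare loss = ½ × 4.4546 × 49 = $109.14 thousand.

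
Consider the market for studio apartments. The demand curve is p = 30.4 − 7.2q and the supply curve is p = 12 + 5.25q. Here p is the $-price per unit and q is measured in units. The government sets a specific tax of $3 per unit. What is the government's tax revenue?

$3.71

Competitive equilibrium: 30.4 − 7.2q = 12 + 5.25q → q* = 1.4779, p* = 19.759.
With the tax, the buyer price exceeds the seller price by 3: (30.4 − 7.2q) − (12 + 5.25q) = 3 → q' = 1.2369.
Tax revenue = 3 × 1.2369 = $3.71.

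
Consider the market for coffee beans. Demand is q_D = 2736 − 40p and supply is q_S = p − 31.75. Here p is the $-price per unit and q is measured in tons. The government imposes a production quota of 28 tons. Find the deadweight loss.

In inverse form: demand p = 68.4 − 0.025q, supply p = 31.75 + q.
Competitive equilibrium: 68.4 − 0.025q = 31.75 + q → q* = 35.7561, p* = 67.5061.
At q = 28: demand price = 68.4 − 0.025·28 = 67.7; supply price = 31.75 + 1·28 = 59.75.
Δq = 35.7561 − 28 = 7.7561; wedge = 67.7 − 59.75 = 7.95.
Deadweight loss = ½ × 7.7561 × 7.95 = $30.83.

$30.83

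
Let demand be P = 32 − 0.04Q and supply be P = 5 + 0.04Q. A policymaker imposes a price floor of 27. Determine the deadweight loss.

1806.25

Competitive equilibrium: 32 − 0.04Q = 5 + 0.04Q → Q* = 337.5, P* = 18.5.
At the floor P = 27, quantity demanded = (32 − 27)/0.04 = 125.
Sellers' marginal cost at Q' = 125: 5 + 0.04·125 = 10.
ΔQ = 337.5 − 125 = 212.5; wedge = 27 − 10 = 17.
DWL = ½ × 212.5 × 17 = 1806.25.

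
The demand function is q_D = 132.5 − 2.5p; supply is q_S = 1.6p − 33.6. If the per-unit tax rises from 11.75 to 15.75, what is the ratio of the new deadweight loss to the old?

In inverse form: demand p = 53 − 0.4q, supply p = 21 + 0.625q.
Competitive equilibrium: 53 − 0.4q = 21 + 0.625q → q* = 31.2195, p* = 40.5122.
For a per-unit tax t: Δq = t/1.025, so DWL = ½·t·(t/1.025) = t²/2.05.
At t = 11.75: DWL = 67.348. At t = 15.75: DWL = 121.006.
Ratio = (15.75/11.75)² = 1.797.

1.797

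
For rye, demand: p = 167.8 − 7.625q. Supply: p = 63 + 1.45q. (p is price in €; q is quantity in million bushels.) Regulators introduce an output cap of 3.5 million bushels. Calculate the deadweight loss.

€293.91 million

Competitive equilibrium: 167.8 − 7.625q = 63 + 1.45q → q* = 11.5482, p* = 79.7449.
At q = 3.5: demand price = 167.8 − 7.625·3.5 = 141.1125; supply price = 63 + 1.45·3.5 = 68.075.
Δq = 11.5482 − 3.5 = 8.0482; wedge = 141.1125 − 68.075 = 73.0375.
DWL = ½ × 8.0482 × 73.0375 = €293.91 million.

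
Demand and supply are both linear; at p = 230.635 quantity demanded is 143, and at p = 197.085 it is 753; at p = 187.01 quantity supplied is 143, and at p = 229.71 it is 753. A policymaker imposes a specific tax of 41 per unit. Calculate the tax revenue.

Demand slope = (197.085 − 230.635)/(753 − 143) = −0.055, so p = 238.5 − 0.055q.
Supply slope = (229.71 − 187.01)/(753 − 143) = 0.07, so p = 177 + 0.07q.
Competitive equilibrium: 238.5 − 0.055q = 177 + 0.07q → q* = 492, p* = 211.44.
With the tax, the buyer price exceeds the seller price by 41: (238.5 − 0.055q) − (177 + 0.07q) = 41 → q' = 164.
Tax revenue = 41 × 164 = 6724.

6724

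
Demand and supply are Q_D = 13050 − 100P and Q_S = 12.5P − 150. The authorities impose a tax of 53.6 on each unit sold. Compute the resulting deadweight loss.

In inverse form: demand P = 130.5 − 0.01Q, supply P = 12 + 0.08Q.
Competitive equilibrium: 130.5 − 0.01Q = 12 + 0.08Q → Q* = 1316.6667, P* = 117.3333.
With the tax, the buyer price exceeds the seller price by 53.6: (130.5 − 0.01Q) − (12 + 0.08Q) = 53.6 → Q' = 721.1111.
ΔQ = 1316.6667 − 721.1111 = 595.5556; the wedge equals the tax, 53.6.
Deadweight loss = ½ × 595.5556 × 53.6 = 15960.89.

15960.89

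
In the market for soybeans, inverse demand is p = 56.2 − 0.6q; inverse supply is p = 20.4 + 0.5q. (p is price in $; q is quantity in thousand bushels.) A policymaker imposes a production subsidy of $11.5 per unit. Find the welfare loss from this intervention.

Competitive equilibrium: 56.2 − 0.6q = 20.4 + 0.5q → q* = 32.5455, p* = 36.6727.
The subsidy lowers effective supply by 11.5: p = 8.9 + 0.5q.
New quantity: 56.2 − 0.6q = 8.9 + 0.5q → q' = 43.
Overproduction Δq = 43 − 32.5455 = 10.4545; wedge = subsidy = 11.5.
Deadweight loss = ½ × 10.4545 × 11.5 = $60.11 thousand.

$60.11 thousand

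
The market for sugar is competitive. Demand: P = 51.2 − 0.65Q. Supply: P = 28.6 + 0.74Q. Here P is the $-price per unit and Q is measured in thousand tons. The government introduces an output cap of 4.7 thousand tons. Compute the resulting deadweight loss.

Competitive equilibrium: 51.2 − 0.65Q = 28.6 + 0.74Q → Q* = 16.259, P* = 40.6317.
At Q = 4.7: demand price = 51.2 − 0.65·4.7 = 48.145; supply price = 28.6 + 0.74·4.7 = 32.078.
ΔQ = 16.259 − 4.7 = 11.559; wedge = 48.145 − 32.078 = 16.067.
Deadweight loss = ½ × 11.559 × 16.067 = $92.86 thousand.

$92.86 thousand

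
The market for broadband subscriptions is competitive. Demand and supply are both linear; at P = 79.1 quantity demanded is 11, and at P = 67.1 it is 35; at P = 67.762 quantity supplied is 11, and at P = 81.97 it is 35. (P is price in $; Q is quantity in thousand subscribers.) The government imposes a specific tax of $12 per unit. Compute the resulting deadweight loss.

Demand slope = (67.1 − 79.1)/(35 − 11) = −0.5, so P = 84.6 − 0.5Q.
Supply slope = (81.97 − 67.762)/(35 − 11) = 0.592, so P = 61.25 + 0.592Q.
Competitive equilibrium: 84.6 − 0.5Q = 61.25 + 0.592Q → Q* = 21.3828, P* = 73.9086.
With the tax, the buyer price exceeds the seller price by 12: (84.6 − 0.5Q) − (61.25 + 0.592Q) = 12 → Q' = 10.3938.
ΔQ = 21.3828 − 10.3938 = 10.989; the wedge equals the tax, 12.
Welfare loss = ½ × 10.989 × 12 = $65.93 thousand.

$65.93 thousand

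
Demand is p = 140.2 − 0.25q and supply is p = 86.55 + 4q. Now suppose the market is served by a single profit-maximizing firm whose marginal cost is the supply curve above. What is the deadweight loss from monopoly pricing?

Competitive equilibrium: 140.2 − 0.25q = 86.55 + 4q → q* = 12.6235, p* = 137.0441.
Marginal revenue: MR = 140.2 − 0.5q. Set MR = MC: 140.2 − 0.5q = 86.55 + 4q → q_m = 11.9222.
Price p_m = 140.2 − 0.25·11.9222 = 137.2195; MC(q_m) = 86.55 + 4·11.9222 = 134.2388.
Competitive q* = 12.6235, so Δq = 0.7013; wedge = 137.2195 − 134.2388 = 2.9807.
The triangle = ½ × 0.7013 × 2.9807 = 1.05.

1.05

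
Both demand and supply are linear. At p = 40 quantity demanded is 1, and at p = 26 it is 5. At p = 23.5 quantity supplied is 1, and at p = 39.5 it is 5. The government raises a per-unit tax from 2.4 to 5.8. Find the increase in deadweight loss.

1.86

Demand slope = (26 − 40)/(5 − 1) = −3.5, so p = 43.5 − 3.5q.
Supply slope = (39.5 − 23.5)/(5 − 1) = 4, so p = 19.5 + 4q.
Competitive equilibrium: 43.5 − 3.5q = 19.5 + 4q → q* = 3.2, p* = 32.3.
For a per-unit tax t: Δq = t/7.5, so DWL = ½·t·(t/7.5) = t²/15.
At t = 2.4: DWL = 0.384. At t = 5.8: DWL = 2.243.
Increase = 2.243 − 0.384 = 1.86.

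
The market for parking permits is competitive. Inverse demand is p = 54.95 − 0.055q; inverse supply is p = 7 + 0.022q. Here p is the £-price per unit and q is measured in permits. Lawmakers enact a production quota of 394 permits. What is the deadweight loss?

£2014.17

Competitive equilibrium: 54.95 − 0.055q = 7 + 0.022q → q* = 622.7273, p* = 20.7.
At q = 394: demand price = 54.95 − 0.055·394 = 33.28; supply price = 7 + 0.022·394 = 15.668.
Δq = 622.7273 − 394 = 228.7273; wedge = 33.28 − 15.668 = 17.612.
DWL = ½ × 228.7273 × 17.612 = £2014.17.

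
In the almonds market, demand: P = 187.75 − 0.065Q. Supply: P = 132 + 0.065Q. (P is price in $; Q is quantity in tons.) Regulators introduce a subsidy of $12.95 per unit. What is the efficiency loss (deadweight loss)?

$645.01

Competitive equilibrium: 187.75 − 0.065Q = 132 + 0.065Q → Q* = 428.8462, P* = 159.875.
The subsidy lowers effective supply by 12.95: P = 119.05 + 0.065Q.
New quantity: 187.75 − 0.065Q = 119.05 + 0.065Q → Q' = 528.4615.
Overproduction ΔQ = 528.4615 − 428.8462 = 99.6153; wedge = subsidy = 12.95.
The triangle = ½ × 99.6153 × 12.95 = $645.01.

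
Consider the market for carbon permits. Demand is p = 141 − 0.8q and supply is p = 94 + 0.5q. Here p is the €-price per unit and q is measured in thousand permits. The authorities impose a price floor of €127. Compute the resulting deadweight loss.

€226.18 thousand

Competitive equilibrium: 141 − 0.8q = 94 + 0.5q → q* = 36.1538, p* = 112.0769.
At the floor p = 127, quantity demanded = (141 − 127)/0.8 = 17.5.
Sellers' marginal cost at q' = 17.5: 94 + 0.5·17.5 = 102.75.
Δq = 36.1538 − 17.5 = 18.6538; wedge = 127 − 102.75 = 24.25.
Welfare loss = ½ × 18.6538 × 24.25 = €226.18 thousand.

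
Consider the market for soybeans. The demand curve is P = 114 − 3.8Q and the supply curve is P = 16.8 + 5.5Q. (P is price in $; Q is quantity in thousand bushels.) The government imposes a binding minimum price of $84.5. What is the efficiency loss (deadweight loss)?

Competitive equilibrium: 114 − 3.8Q = 16.8 + 5.5Q → Q* = 10.4516, P* = 74.2839.
At the floor P = 84.5, quantity demanded = (114 − 84.5)/3.8 = 7.7632.
Sellers' marginal cost at Q' = 7.7632: 16.8 + 5.5·7.7632 = 59.4976.
ΔQ = 10.4516 − 7.7632 = 2.6884; wedge = 84.5 − 59.4976 = 25.0024.
DWL = ½ × 2.6884 × 25.0024 = $33.61 thousand.

$33.61 thousand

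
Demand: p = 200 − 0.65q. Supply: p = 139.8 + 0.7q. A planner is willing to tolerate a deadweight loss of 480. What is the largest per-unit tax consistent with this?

Competitive equilibrium: 200 − 0.65q = 139.8 + 0.7q → q* = 44.5926, p* = 171.0148.
A tax t gives Δq = t/1.35 and wedge t, so DWL = t²/2.7.
t²/2.7 = 480 → t² = 1296 → t = 36.

36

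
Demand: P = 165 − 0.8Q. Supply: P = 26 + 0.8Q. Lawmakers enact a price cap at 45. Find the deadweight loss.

Competitive equilibrium: 165 − 0.8Q = 26 + 0.8Q → Q* = 86.875, P* = 95.5.
At the ceiling P = 45, quantity supplied = (45 − 26)/0.8 = 23.75.
Willingness to pay at Q' = 23.75: 165 − 0.8·23.75 = 146.
ΔQ = 86.875 − 23.75 = 63.125; wedge = 146 − 45 = 101.
The triangle = ½ × 63.125 × 101 = 3187.81.

3187.81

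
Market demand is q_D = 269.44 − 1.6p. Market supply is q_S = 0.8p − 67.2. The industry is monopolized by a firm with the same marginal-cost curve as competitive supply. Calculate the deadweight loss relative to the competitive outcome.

118.72

In inverse form: demand p = 168.4 − 0.625q, supply p = 84 + 1.25q.
Competitive equilibrium: 168.4 − 0.625q = 84 + 1.25q → q* = 45.0133, p* = 140.2667.
Marginal revenue: MR = 168.4 − 1.25q. Set MR = MC: 168.4 − 1.25q = 84 + 1.25q → q_m = 33.76.
Price p_m = 168.4 − 0.625·33.76 = 147.3; MC(q_m) = 84 + 1.25·33.76 = 126.2.
Competitive q* = 45.0133, so Δq = 11.2533; wedge = 147.3 − 126.2 = 21.1.
Deadweight loss = ½ × 11.2533 × 21.1 = 118.72.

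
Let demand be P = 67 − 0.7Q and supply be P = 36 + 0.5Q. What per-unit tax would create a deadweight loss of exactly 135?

Competitive equilibrium: 67 − 0.7Q = 36 + 0.5Q → Q* = 25.8333, P* = 48.9167.
A tax t gives ΔQ = t/1.2 and wedge t, so DWL = t²/2.4.
t²/2.4 = 135 → t² = 324 → t = 18.

18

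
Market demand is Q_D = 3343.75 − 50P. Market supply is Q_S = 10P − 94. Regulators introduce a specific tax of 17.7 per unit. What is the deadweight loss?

1305.375

In inverse form: demand P = 66.875 − 0.02Q, supply P = 9.4 + 0.1Q.
Competitive equilibrium: 66.875 − 0.02Q = 9.4 + 0.1Q → Q* = 478.9583, P* = 57.2958.
With the tax, the buyer price exceeds the seller price by 17.7: (66.875 − 0.02Q) − (9.4 + 0.1Q) = 17.7 → Q' = 331.4583.
ΔQ = 478.9583 − 331.4583 = 147.5; the wedge equals the tax, 17.7.
Deadweight loss = ½ × 147.5 × 17.7 = 1305.375.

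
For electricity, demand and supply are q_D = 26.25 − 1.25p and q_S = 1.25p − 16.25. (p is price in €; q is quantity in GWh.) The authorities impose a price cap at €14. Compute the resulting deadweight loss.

In inverse form: demand p = 21 − 0.8q, supply p = 13 + 0.8q.
Competitive equilibrium: 21 − 0.8q = 13 + 0.8q → q* = 5, p* = 17.
At the ceiling p = 14, quantity supplied = (14 − 13)/0.8 = 1.25.
Willingness to pay at q' = 1.25: 21 − 0.8·1.25 = 20.
Δq = 5 − 1.25 = 3.75; wedge = 20 − 14 = 6.
Deadweight loss = ½ × 3.75 × 6 = €11.25.

€11.25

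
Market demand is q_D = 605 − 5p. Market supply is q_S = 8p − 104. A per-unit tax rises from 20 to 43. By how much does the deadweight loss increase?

In inverse form: demand p = 121 − 0.2q, supply p = 13 + 0.125q.
Competitive equilibrium: 121 − 0.2q = 13 + 0.125q → q* = 332.3077, p* = 54.5385.
For a per-unit tax t: Δq = t/0.325, so DWL = ½·t·(t/0.325) = t²/0.65.
At t = 20: DWL = 615.385. At t = 43: DWL = 2844.615.
Increase = 2844.615 − 615.385 = 2229.23.

2229.23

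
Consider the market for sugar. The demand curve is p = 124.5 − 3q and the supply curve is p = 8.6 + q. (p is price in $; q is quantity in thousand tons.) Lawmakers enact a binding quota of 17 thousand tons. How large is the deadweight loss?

Competitive equilibrium: 124.5 − 3q = 8.6 + q → q* = 28.975, p* = 37.575.
At q = 17: demand price = 124.5 − 3·17 = 73.5; supply price = 8.6 + 1·17 = 25.6.
Δq = 28.975 − 17 = 11.975; wedge = 73.5 − 25.6 = 47.9.
Welfare loss = ½ × 11.975 × 47.9 = $286.80 thousand.

$286.80 thousand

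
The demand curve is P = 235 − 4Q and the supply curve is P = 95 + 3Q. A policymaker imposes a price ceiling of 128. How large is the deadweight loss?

Competitive equilibrium: 235 − 4Q = 95 + 3Q → Q* = 20, P* = 155.
At the ceiling P = 128, quantity supplied = (128 − 95)/3 = 11.
Willingness to pay at Q' = 11: 235 − 4·11 = 191.
ΔQ = 20 − 11 = 9; wedge = 191 − 128 = 63.
The triangle = ½ × 9 × 63 = 283.50.

283.50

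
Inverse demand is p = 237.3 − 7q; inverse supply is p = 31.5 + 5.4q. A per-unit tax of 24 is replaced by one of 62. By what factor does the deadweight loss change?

6.674

Competitive equilibrium: 237.3 − 7q = 31.5 + 5.4q → q* = 16.5968, p* = 121.1226.
For a per-unit tax t: Δq = t/12.4, so DWL = ½·t·(t/12.4) = t²/24.8.
At t = 24: DWL = 23.226. At t = 62: DWL = 155.
Ratio = (62/24)² = 6.674.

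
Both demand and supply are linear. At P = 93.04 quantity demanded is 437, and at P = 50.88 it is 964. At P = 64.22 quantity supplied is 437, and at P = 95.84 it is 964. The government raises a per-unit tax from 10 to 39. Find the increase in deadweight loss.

5075

Demand slope = (50.88 − 93.04)/(964 − 437) = −0.08, so P = 128 − 0.08Q.
Supply slope = (95.84 − 64.22)/(964 − 437) = 0.06, so P = 38 + 0.06Q.
Competitive equilibrium: 128 − 0.08Q = 38 + 0.06Q → Q* = 642.8571, P* = 76.5714.
For a per-unit tax t: ΔQ = t/0.14, so DWL = ½·t·(t/0.14) = t²/0.28.
At t = 10: DWL = 357.143. At t = 39: DWL = 5432.143.
Increase = 5432.143 − 357.143 = 5075.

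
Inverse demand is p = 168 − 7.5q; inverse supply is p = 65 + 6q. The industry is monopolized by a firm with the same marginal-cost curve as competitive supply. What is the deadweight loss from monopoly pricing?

50.12

Competitive equilibrium: 168 − 7.5q = 65 + 6q → q* = 7.6296, p* = 110.7778.
Marginal revenue: MR = 168 − 15q. Set MR = MC: 168 − 15q = 65 + 6q → q_m = 4.9048.
Price p_m = 168 − 7.5·4.9048 = 131.214; MC(q_m) = 65 + 6·4.9048 = 94.4288.
Competitive q* = 7.6296, so Δq = 2.7248; wedge = 131.214 − 94.4288 = 36.7852.
DWL = ½ × 2.7248 × 36.7852 = 50.12.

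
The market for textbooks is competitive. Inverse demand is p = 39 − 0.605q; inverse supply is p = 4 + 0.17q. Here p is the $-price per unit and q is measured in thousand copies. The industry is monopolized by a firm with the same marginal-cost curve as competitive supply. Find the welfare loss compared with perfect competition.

$151.90 thousand

Competitive equilibrium: 39 − 0.605q = 4 + 0.17q → q* = 45.1613, p* = 11.6774.
Marginal revenue: MR = 39 − 1.21q. Set MR = MC: 39 − 1.21q = 4 + 0.17q → q_m = 25.3623.
Price p_m = 39 − 0.605·25.3623 = 23.6558; MC(q_m) = 4 + 0.17·25.3623 = 8.3116.
Competitive q* = 45.1613, so Δq = 19.799; wedge = 23.6558 − 8.3116 = 15.3442.
Deadweight loss = ½ × 19.799 × 15.3442 = $151.90 thousand.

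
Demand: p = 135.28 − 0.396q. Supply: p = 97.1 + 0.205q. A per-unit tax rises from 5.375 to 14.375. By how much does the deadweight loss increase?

Competitive equilibrium: 135.28 − 0.396q = 97.1 + 0.205q → q* = 63.5275, p* = 110.1231.
For a per-unit tax t: Δq = t/0.601, so DWL = ½·t·(t/0.601) = t²/1.202.
At t = 5.375: DWL = 24.035. At t = 14.375: DWL = 171.914.
Increase = 171.914 − 24.035 = 147.88.

147.88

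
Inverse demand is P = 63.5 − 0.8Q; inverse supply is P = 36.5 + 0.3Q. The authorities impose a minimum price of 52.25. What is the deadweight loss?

60.44

Competitive equilibrium: 63.5 − 0.8Q = 36.5 + 0.3Q → Q* = 24.5455, P* = 43.8636.
At the floor P = 52.25, quantity demanded = (63.5 − 52.25)/0.8 = 14.0625.
Sellers' marginal cost at Q' = 14.0625: 36.5 + 0.3·14.0625 = 40.7188.
ΔQ = 24.5455 − 14.0625 = 10.483; wedge = 52.25 − 40.7188 = 11.5312.
The triangle = ½ × 10.483 × 11.5312 = 60.44.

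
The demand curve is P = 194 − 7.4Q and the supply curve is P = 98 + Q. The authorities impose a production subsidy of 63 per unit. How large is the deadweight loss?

Competitive equilibrium: 194 − 7.4Q = 98 + Q → Q* = 11.4286, P* = 109.4286.
The subsidy lowers effective supply by 63: P = 35 + Q.
New quantity: 194 − 7.4Q = 35 + Q → Q' = 18.9286.
Overproduction ΔQ = 18.9286 − 11.4286 = 7.5; wedge = subsidy = 63.
Deadweight loss = ½ × 7.5 × 63 = 236.25.

236.25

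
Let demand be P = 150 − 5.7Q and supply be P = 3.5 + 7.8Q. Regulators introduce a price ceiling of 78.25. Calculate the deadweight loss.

10.86

Competitive equilibrium: 150 − 5.7Q = 3.5 + 7.8Q → Q* = 10.8519, P* = 88.1444.
At the ceiling P = 78.25, quantity supplied = (78.25 − 3.5)/7.8 = 9.5833.
Willingness to pay at Q' = 9.5833: 150 − 5.7·9.5833 = 95.3752.
ΔQ = 10.8519 − 9.5833 = 1.2686; wedge = 95.3752 − 78.25 = 17.1252.
DWL = ½ × 1.2686 × 17.1252 = 10.86.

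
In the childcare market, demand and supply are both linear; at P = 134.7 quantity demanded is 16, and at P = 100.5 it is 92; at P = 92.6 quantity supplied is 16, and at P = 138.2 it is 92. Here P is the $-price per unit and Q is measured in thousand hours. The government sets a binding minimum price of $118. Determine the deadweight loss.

Demand slope = (100.5 − 134.7)/(92 − 16) = −0.45, so P = 141.9 − 0.45Q.
Supply slope = (138.2 − 92.6)/(92 − 16) = 0.6, so P = 83 + 0.6Q.
Competitive equilibrium: 141.9 − 0.45Q = 83 + 0.6Q → Q* = 56.0952, P* = 116.6571.
At the floor P = 118, quantity demanded = (141.9 − 118)/0.45 = 53.1111.
Sellers' marginal cost at Q' = 53.1111: 83 + 0.6·53.1111 = 114.8667.
ΔQ = 56.0952 − 53.1111 = 2.9841; wedge = 118 − 114.8667 = 3.1333.
Welfare loss = ½ × 2.9841 × 3.1333 = $4.68 thousand.

$4.68 thousand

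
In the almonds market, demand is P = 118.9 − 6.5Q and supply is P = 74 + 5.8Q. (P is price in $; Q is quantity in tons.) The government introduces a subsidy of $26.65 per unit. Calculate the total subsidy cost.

$155.025

Competitive equilibrium: 118.9 − 6.5Q = 74 + 5.8Q → Q* = 3.65041, P* = 95.17236.
The subsidy lowers effective supply by 26.65: P = 47.35 + 5.8Q.
New quantity: 118.9 − 6.5Q = 47.35 + 5.8Q → Q' = 5.81707.
Total subsidy cost = 26.65 × 5.81707 = $155.025.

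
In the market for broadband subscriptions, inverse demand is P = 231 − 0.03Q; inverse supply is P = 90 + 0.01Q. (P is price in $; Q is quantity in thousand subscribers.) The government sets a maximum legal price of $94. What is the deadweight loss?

Competitive equilibrium: 231 − 0.03Q = 90 + 0.01Q → Q* = 3525, P* = 125.25.
At the ceiling P = 94, quantity supplied = (94 − 90)/0.01 = 400.
Willingness to pay at Q' = 400: 231 − 0.03·400 = 219.
ΔQ = 3525 − 400 = 3125; wedge = 219 − 94 = 125.
Welfare loss = ½ × 3125 × 125 = $195312.50 thousand.

$195312.50 thousand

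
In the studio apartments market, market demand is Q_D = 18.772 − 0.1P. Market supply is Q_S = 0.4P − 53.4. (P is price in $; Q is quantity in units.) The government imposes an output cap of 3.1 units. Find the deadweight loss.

$9.57

In inverse form: demand P = 187.72 − 10Q, supply P = 133.5 + 2.5Q.
Competitive equilibrium: 187.72 − 10Q = 133.5 + 2.5Q → Q* = 4.3376, P* = 144.344.
At Q = 3.1: demand price = 187.72 − 10·3.1 = 156.72; supply price = 133.5 + 2.5·3.1 = 141.25.
ΔQ = 4.3376 − 3.1 = 1.2376; wedge = 156.72 − 141.25 = 15.47.
Deadweight loss = ½ × 1.2376 × 15.47 = $9.57.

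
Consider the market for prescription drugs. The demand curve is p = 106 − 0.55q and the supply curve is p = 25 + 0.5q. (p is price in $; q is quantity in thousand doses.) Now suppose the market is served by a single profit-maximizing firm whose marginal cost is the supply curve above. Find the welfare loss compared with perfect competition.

Competitive equilibrium: 106 − 0.55q = 25 + 0.5q → q* = 77.1429, p* = 63.5714.
Marginal revenue: MR = 106 − 1.1q. Set MR = MC: 106 − 1.1q = 25 + 0.5q → q_m = 50.625.
Price p_m = 106 − 0.55·50.625 = 78.1563; MC(q_m) = 25 + 0.5·50.625 = 50.3125.
Competitive q* = 77.1429, so Δq = 26.5179; wedge = 78.1563 − 50.3125 = 27.8438.
Welfare loss = ½ × 26.5179 × 27.8438 = $369.18 thousand.

$369.18 thousand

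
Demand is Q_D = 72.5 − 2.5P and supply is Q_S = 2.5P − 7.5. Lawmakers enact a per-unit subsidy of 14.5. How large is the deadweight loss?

131.41

In inverse form: demand P = 29 − 0.4Q, supply P = 3 + 0.4Q.
Competitive equilibrium: 29 − 0.4Q = 3 + 0.4Q → Q* = 32.5, P* = 16.
The subsidy lowers effective supply by 14.5: P = 0.4Q − 11.5.
New quantity: 29 − 0.4Q = 0.4Q − 11.5 → Q' = 50.625.
Overproduction ΔQ = 50.625 − 32.5 = 18.125; wedge = subsidy = 14.5.
Deadweight loss = ½ × 18.125 × 14.5 = 131.41.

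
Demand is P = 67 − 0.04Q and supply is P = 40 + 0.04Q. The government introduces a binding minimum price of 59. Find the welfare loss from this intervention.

Competitive equilibrium: 67 − 0.04Q = 40 + 0.04Q → Q* = 337.5, P* = 53.5.
At the floor P = 59, quantity demanded = (67 − 59)/0.04 = 200.
Sellers' marginal cost at Q' = 200: 40 + 0.04·200 = 48.
ΔQ = 337.5 − 200 = 137.5; wedge = 59 − 48 = 11.
DWL = ½ × 137.5 × 11 = 756.25.

756.25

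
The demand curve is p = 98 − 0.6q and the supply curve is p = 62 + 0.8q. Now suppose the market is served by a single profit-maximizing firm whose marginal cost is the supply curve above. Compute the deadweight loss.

Competitive equilibrium: 98 − 0.6q = 62 + 0.8q → q* = 25.7143, p* = 82.5714.
Marginal revenue: MR = 98 − 1.2q. Set MR = MC: 98 − 1.2q = 62 + 0.8q → q_m = 18.
Price p_m = 98 − 0.6·18 = 87.2; MC(q_m) = 62 + 0.8·18 = 76.4.
Competitive q* = 25.7143, so Δq = 7.7143; wedge = 87.2 − 76.4 = 10.8.
Deadweight loss = ½ × 7.7143 × 10.8 = 41.66.

41.66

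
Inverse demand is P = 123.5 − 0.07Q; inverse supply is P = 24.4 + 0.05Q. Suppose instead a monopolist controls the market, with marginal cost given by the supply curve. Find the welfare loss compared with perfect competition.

Competitive equilibrium: 123.5 − 0.07Q = 24.4 + 0.05Q → Q* = 825.83333, P* = 65.69167.
Marginal revenue: MR = 123.5 − 0.14Q. Set MR = MC: 123.5 − 0.14Q = 24.4 + 0.05Q → Q_m = 521.57895.
Price P_m = 123.5 − 0.07·521.57895 = 86.98947; MC(Q_m) = 24.4 + 0.05·521.57895 = 50.47895.
Competitive Q* = 825.83333, so ΔQ = 304.25438; wedge = 86.98947 − 50.47895 = 36.51052.
Welfare loss = ½ × 304.25438 × 36.51052 = 5554.24.

5554.24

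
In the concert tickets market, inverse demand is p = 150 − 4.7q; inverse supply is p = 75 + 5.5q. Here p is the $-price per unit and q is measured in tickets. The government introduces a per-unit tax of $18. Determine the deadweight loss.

$15.88

Competitive equilibrium: 150 − 4.7q = 75 + 5.5q → q* = 7.3529, p* = 115.4412.
With the tax, the buyer price exceeds the seller price by 18: (150 − 4.7q) − (75 + 5.5q) = 18 → q' = 5.5882.
Δq = 7.3529 − 5.5882 = 1.7647; the wedge equals the tax, 18.
Welfare loss = ½ × 1.7647 × 18 = $15.88.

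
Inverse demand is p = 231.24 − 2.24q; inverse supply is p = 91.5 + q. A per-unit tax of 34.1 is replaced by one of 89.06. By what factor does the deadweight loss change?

6.821

Competitive equilibrium: 231.24 − 2.24q = 91.5 + q → q* = 43.1296, p* = 134.6296.
For a per-unit tax t: Δq = t/3.24, so DWL = ½·t·(t/3.24) = t²/6.48.
At t = 34.1: DWL = 179.446. At t = 89.06: DWL = 1224.025.
Ratio = (89.06/34.1)² = 6.821.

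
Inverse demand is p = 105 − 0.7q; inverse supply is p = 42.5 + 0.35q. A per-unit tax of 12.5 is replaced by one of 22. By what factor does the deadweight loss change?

3.0976

Competitive equilibrium: 105 − 0.7q = 42.5 + 0.35q → q* = 59.5238, p* = 63.3333.
For a per-unit tax t: Δq = t/1.05, so DWL = ½·t·(t/1.05) = t²/2.1.
At t = 12.5: DWL = 74.405. At t = 22: DWL = 230.476.
Ratio = (22/12.5)² = 3.0976.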